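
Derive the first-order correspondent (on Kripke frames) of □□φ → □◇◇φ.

∀x ∀z (xRz → ∃w (xR²w ∧ zR²w))

This is a Sahlqvist (Geach-type) schema ◇^0□^2φ → □^1◇^2φ.
First-order correspondent: ∀x ∀z (xRz → ∃w (xR²w ∧ zR²w)).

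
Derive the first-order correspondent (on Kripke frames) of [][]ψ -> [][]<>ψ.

forall x forall z (x R^2 z -> exists w (x R^2 w & zRw))

This is a Sahlqvist (Geach-type) schema ◇^0□^2ψ → □^2◇^1ψ.
First-order correspondent: forall x forall z (x R^2 z -> exists w (x R^2 w & zRw)).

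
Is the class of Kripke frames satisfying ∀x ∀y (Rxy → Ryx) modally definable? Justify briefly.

Yes, by r → □◇r

Yes: it is symmetry, defined by the B schema r → □◇r.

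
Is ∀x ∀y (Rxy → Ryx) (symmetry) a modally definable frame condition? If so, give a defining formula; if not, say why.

This is a Sahlqvist condition; the B axiom q → □◇q defines it.
Suppose q→□◇q is valid. Take Rxy and set V(q)={x}. Then q at x, so □◇q at x, so ◇q at y, so some z with Ryz has q; z=x, i.e. Ryx.

Definable; q → □◇q defines it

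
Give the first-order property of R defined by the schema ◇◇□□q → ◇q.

This is a Sahlqvist (Geach-type) schema ◇^2□^2q → □^0◇^1q.
Minimal-valuation argument: fix x; take any y with xR^2y and any z with xR^0z. Set V(q) to the set of worlds R-reachable from y in exactly 2 steps. Then □^2q holds at y, so the antecedent holds at x; validity forces ◇^1q at z, giving a w with zR^1w and yR^2w.
First-order correspondent: ∀x ∀y (xR²y → ∃w (yR²w ∧ xRw)).

∀x ∀y (xR²y → ∃w (yR²w ∧ xRw))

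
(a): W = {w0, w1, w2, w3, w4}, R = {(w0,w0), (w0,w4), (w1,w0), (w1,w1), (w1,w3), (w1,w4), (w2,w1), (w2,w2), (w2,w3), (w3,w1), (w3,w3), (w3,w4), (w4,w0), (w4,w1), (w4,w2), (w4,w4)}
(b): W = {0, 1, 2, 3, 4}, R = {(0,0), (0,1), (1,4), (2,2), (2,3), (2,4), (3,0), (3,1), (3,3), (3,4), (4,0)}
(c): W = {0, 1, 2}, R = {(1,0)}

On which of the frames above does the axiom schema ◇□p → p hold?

none

The schema corresponds to symmetry: ∀x ∀y (Rxy → Ryx).
(a): fails — Rw1w0 but not Rw0w1.
(b): fails — R34 but not R43.
(c): fails — R10 but not R01.
Valid on no frame.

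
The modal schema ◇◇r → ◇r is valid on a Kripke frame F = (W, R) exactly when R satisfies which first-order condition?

transitivity

This is frame-equivalent to □r → □□r (substitute ¬r for r and contrapose).
Suppose □r→□□r is valid. Take Rxy, Ryz and set V(r)={w : Rxw}. Then □r at x, so □□r at x, so □r at y, so r at z, i.e. Rxz.
The converse is a direct semantic check.
Frame condition: ∀x ∀y ∀z (Rxy ∧ Ryz → Rxz).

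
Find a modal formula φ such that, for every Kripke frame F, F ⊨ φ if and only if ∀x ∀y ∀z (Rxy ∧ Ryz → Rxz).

The condition is transitivity. The 4 schema □q → □□q defines it.
Suppose □q→□□q is valid. Take Rxy, Ryz and set V(q)={w : Rxw}. Then □q at x, so □□q at x, so □q at y, so q at z, i.e. Rxz.

□q → □□q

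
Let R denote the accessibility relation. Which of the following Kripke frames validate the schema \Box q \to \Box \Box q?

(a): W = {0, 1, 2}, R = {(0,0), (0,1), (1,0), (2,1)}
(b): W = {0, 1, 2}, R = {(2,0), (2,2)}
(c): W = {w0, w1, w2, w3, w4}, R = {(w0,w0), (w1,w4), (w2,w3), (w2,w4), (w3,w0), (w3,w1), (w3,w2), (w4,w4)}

This is the axiom for transitivity; its first-order frame correspondent is \forall x \forall y \forall z (Rxy \wedge Ryz \to Rxz).
(a): fails — R10 and R01 but not R11.
(b): holds.
(c): fails — Rw3w1 and Rw1w4 but not Rw3w4.

(b)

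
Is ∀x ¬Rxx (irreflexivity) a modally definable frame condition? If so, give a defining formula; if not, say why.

If a class were modally definable it would be closed under surjective bounded morphisms (Goldblatt–Thomason).
The 2-cycle (worlds w0,w1 with w0→w1→w0) is irreflexive, and the map sending every world to a single reflexive point • is a surjective bounded morphism (forth: every edge maps to (•,•); back: every world has a successor). So any modal formula valid on the 2-cycle is also valid on the reflexive point, which is not irreflexive.
Hence irreflexivity is not modally definable.

No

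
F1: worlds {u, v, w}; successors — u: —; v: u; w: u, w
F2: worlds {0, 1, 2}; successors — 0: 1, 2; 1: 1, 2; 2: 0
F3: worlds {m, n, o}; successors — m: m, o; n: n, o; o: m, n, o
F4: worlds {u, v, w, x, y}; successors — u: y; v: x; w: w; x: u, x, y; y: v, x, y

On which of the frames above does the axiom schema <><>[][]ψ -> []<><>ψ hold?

F2, F3, F4

This is the axiom for a generalized confluence (Geach) condition; its first-order frame correspondent is forall x forall y forall z ((x R^2 y & xRz) -> exists w (y R^2 w & z R^2 w)).
F1: fails — wR²u, wRu but no t with uR²t and uR²t.
F2: holds.
F3: holds.
F4: holds.
Valid on: F2, F3, F4.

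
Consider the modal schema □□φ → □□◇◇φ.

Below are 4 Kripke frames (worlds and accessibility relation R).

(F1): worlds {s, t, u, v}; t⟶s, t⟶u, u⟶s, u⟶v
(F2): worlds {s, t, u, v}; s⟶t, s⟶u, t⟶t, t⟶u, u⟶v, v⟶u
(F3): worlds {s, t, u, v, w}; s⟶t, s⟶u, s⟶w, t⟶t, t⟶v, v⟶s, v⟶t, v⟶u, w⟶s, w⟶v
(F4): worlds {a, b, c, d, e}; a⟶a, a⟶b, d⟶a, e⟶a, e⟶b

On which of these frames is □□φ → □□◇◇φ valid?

The schema corresponds to a generalized confluence (Geach) condition: ∀x ∀z (xR²z → ∃w (xR²w ∧ zR²w)).
(F1): fails — tR²s but no w with tR²w and sR²w.
(F2): satisfies the condition.
(F3): fails — tR²u but no w* with tR²w* and uR²w*.
(F4): fails — aR²b but no w with aR²w and bR²w.
Valid on: (F2).

(F2)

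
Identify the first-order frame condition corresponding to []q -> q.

This schema is the T axiom.
It corresponds to reflexivity: forall x Rxx.

reflexivity: forall x Rxx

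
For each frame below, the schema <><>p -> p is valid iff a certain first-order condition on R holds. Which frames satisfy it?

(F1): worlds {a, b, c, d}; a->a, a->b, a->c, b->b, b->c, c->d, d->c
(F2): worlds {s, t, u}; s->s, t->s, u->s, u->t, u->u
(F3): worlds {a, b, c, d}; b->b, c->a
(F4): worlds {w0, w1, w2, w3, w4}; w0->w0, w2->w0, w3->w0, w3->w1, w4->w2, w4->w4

(F3)

Frame correspondent (Sahlqvist): forall x forall y (x R^2 y -> exists w (y = w & x = w)) — i.e. a generalized confluence (Geach) condition.
(F1): fails — aR²b but b ≠ a.
(F2): fails — tR²s but s ≠ t.
(F3): condition met.
(F4): fails — w2R²w0 but w0 ≠ w2.
Valid on: (F3).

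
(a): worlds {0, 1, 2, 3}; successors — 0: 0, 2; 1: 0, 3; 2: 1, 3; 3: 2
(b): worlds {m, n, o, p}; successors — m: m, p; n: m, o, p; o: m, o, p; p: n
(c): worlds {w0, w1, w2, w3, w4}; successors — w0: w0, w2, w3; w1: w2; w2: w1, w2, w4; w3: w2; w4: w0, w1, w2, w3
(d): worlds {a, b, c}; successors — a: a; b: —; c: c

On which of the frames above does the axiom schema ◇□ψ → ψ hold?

(d)

Frame correspondent (Sahlqvist): ∀x ∀y (Rxy → Ryx) — i.e. symmetry.
(a): fails — R10 but not R01.
(b): fails — Rom but not Rmo.
(c): fails — Rw3w2 but not Rw2w3.
(d): holds.
Valid on: (d).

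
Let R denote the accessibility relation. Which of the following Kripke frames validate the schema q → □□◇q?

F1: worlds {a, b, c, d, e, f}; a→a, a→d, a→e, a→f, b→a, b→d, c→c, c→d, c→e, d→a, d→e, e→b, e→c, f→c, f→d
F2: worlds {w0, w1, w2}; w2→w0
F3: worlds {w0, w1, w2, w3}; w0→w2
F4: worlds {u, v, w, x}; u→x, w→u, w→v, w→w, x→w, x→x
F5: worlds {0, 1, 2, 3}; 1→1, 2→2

This is the axiom for a generalized confluence (Geach) condition; its first-order frame correspondent is ∀x ∀z (xR²z → ∃w (x = w ∧ zRw)).
F1: fails — aR²c but no w with a=w and cRw.
F2: satisfies the condition.
F3: satisfies the condition.
F4: fails — uR²x but no t with u=t and xRt.
F5: satisfies the condition.

F2, F3, F5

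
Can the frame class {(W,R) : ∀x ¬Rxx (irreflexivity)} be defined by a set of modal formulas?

Not modally definable

Modal frame validity is preserved under surjective bounded morphisms.
The 3-cycle (worlds 0,1,2 with 0→1→2→0) is irreflexive, and the map sending every world to a single reflexive point • is a surjective bounded morphism (forth: every edge maps to (•,•); back: every world has a successor). So any modal formula valid on the 3-cycle is also valid on the reflexive point, which is not irreflexive.
So the class is not modally definable.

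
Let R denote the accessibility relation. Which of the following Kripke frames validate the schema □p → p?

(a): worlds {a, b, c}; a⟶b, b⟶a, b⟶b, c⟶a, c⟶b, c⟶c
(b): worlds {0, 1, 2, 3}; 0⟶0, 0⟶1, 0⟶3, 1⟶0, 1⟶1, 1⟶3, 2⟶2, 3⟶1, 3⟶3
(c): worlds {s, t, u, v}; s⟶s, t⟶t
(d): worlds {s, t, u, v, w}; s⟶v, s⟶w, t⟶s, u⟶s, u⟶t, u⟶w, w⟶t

This is the axiom for reflexivity; its first-order frame correspondent is ∀x Rxx.
(a): fails — world a does not see itself.
(b): holds.
(c): fails — world u does not see itself.
(d): fails — world s does not see itself.
Valid on: (b).

(b)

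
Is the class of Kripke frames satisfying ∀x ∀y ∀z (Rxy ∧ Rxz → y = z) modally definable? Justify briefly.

Yes — defined by ◇q → □q

Yes: it is partial functionality, defined by the CD schema ◇q → □q.
Suppose ◇q→□q is valid. Take Rxy, Rxz and set V(q)={y}. Then ◇q at x, so □q at x, so q at z, i.e. z=y.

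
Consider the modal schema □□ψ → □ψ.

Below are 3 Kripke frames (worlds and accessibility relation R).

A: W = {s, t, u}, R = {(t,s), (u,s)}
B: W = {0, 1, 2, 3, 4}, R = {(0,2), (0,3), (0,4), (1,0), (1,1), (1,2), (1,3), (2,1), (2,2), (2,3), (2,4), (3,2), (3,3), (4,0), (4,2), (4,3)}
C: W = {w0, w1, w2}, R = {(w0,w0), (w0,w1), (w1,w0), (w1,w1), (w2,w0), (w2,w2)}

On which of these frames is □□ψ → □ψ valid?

The schema corresponds to density: ∀x ∀y (Rxy → ∃z (Rxz ∧ Rzy)).
A: fails — Rus but no z with Ruz and Rzs.
B: fails — R40 but no z with R4z and Rz0.
C: condition met.

C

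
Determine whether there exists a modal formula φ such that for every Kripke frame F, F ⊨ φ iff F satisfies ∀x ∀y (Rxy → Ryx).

This is a Sahlqvist condition; the B axiom r → □◇r defines it.

Definable; r → □◇r defines it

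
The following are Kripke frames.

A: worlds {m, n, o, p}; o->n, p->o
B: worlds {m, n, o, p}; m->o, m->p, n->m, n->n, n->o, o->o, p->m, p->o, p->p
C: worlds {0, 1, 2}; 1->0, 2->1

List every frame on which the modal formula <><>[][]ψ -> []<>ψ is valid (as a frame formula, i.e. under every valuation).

Frame correspondent (Sahlqvist): forall x forall y forall z ((x R^2 y & xRz) -> exists w (y R^2 w & zRw)) — i.e. a generalized confluence (Geach) condition.
A: fails — pR²n, pRo but no w with nR²w and oRw.
B: condition met.
C: fails — 2R²0, 2R1 but no w with 0R²w and 1Rw.

B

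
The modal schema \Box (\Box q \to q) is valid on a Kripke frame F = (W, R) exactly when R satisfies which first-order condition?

shift-reflexivity

Suppose □(□q→q) is valid. Take Rxy and set V(q)={w : Ryw}. Then at y, □q holds; since □(□q→q) at x, □q→q at y, so q at y, i.e. Ryy.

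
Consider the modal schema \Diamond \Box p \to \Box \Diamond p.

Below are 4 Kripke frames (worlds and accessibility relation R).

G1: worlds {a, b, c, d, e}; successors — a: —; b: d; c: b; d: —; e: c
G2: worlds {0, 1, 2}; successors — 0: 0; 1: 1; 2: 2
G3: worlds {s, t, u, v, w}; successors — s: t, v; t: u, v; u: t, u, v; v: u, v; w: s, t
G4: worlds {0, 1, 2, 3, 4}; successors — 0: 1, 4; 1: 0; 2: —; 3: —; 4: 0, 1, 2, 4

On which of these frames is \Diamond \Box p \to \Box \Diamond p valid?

G2, G3

This is the axiom for convergence; its first-order frame correspondent is \forall x \forall y \forall z (Rxy \wedge Rxz \to \exists w (Ryw \wedge Rzw)).
G1: fails — Rbd and Rbd but d and d have no common successor.
G2: ✓.
G3: ✓.
G4: fails — R40 and R42 but 0 and 2 have no common successor.
Valid on: G2, G3.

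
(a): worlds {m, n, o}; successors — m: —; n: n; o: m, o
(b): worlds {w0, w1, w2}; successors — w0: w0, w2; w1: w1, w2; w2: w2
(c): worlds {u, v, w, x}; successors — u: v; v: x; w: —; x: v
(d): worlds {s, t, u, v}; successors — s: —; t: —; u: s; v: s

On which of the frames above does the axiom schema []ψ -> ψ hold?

(b)

This is the axiom for reflexivity; its first-order frame correspondent is forall x Rxx.
(a): fails — world m does not see itself.
(b): holds.
(c): fails — world u does not see itself.
(d): fails — world s does not see itself.
Valid on: (b).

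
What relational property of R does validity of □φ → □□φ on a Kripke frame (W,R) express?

Suppose □φ→□□φ is valid. Take Rxy, Ryz and set V(φ)={w : Rxw}. Then □φ at x, so □□φ at x, so □φ at y, so φ at z, i.e. Rxz.

Transitivity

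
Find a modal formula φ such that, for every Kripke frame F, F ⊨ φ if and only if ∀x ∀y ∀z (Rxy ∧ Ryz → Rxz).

□s → □□s

The condition is transitivity. The 4 schema □s → □□s defines it.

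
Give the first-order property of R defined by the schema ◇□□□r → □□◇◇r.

∀x ∀y ∀z ((xRy ∧ xR²z) → ∃w (yR³w ∧ zR²w))

This is a Sahlqvist (Geach-type) schema ◇^1□^3r → □^2◇^2r.
Minimal-valuation argument: fix x; take any y with xR^1y and any z with xR^2z. Set V(r) to the set of worlds R-reachable from y in exactly 3 steps. Then □^3r holds at y, so the antecedent holds at x; validity forces ◇^2r at z, giving a w with zR^2w and yR^3w.
First-order correspondent: ∀x ∀y ∀z ((xRy ∧ xR²z) → ∃w (yR³w ∧ zR²w)).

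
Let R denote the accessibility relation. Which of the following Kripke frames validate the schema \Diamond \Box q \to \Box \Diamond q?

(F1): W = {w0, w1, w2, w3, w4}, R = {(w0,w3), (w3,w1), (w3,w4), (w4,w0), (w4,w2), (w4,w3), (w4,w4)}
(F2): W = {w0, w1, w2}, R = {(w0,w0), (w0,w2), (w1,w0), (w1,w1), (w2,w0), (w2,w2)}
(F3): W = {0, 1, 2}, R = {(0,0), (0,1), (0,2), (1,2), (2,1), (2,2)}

Frame correspondent (Sahlqvist): \forall x \forall y \forall z (Rxy \wedge Rxz \to \exists w (Ryw \wedge Rzw)) — i.e. convergence.
(F1): fails — Rw3w1 and Rw3w1 but w1 and w1 have no common successor.
(F2): condition met.
(F3): condition met.

(F2), (F3)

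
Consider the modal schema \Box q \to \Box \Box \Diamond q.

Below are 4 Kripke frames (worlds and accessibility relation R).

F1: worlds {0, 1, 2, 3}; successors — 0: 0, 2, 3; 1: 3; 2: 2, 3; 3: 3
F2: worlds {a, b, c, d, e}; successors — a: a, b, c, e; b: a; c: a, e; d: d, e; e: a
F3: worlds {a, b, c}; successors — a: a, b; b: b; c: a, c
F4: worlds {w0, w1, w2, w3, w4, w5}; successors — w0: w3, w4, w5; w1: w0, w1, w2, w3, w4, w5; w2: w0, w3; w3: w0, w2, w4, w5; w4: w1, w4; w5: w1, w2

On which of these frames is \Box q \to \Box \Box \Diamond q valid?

The schema corresponds to a generalized confluence (Geach) condition: \forall x \forall z (x R^2 z \to \exists w (xRw \wedge zRw)).
F1: condition met.
F2: fails — dR²e but no w with dRw and eRw.
F3: fails — cR²b but no w with cRw and bRw.
F4: fails — w0R²w5 but no w with w0Rw and w5Rw.
Valid on: F1.

F1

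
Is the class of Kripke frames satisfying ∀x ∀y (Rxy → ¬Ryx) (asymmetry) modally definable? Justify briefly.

Modal frame validity is preserved under surjective bounded morphisms.
The 5-cycle (worlds w0,w1,w2,w3,w4 with w0→w1→w2→w3→w4→w0) is asymmetric. Mapping every world to a single reflexive point • is a surjective bounded morphism, and the reflexive point is not asymmetric (R•• but asymmetry requires ¬R••).
So the class is not modally definable.

No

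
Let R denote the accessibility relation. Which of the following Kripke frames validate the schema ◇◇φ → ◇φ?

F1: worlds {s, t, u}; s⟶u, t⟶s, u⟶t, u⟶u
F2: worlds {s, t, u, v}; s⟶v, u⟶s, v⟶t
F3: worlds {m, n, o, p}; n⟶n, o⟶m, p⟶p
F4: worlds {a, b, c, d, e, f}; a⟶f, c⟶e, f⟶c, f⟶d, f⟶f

F3

This is the axiom for transitivity; its first-order frame correspondent is ∀x ∀y ∀z (Rxy ∧ Ryz → Rxz).
F1: fails — Rsu and Rut but not Rst.
F2: fails — Rus and Rsv but not Ruv.
F3: ✓.
F4: fails — Rfc and Rce but not Rfe.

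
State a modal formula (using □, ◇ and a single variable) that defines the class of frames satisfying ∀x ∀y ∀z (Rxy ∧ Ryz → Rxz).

A defining formula is □q → □□q (the 4 axiom).
Suppose □q→□□q is valid. Take Rxy, Ryz and set V(q)={w : Rxw}. Then □q at x, so □□q at x, so □q at y, so q at z, i.e. Rxz.

□q → □□q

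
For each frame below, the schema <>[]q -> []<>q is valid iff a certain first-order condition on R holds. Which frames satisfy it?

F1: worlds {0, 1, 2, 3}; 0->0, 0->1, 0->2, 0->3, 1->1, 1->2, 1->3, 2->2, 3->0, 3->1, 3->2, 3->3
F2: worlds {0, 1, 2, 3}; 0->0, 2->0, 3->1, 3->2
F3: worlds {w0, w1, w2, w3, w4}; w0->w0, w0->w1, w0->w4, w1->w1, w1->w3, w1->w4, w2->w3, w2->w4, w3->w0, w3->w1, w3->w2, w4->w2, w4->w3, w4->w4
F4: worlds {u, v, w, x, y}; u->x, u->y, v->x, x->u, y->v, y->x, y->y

F1

Frame correspondent (Sahlqvist): forall x forall y forall z (Rxy & Rxz -> exists w (Ryw & Rzw)) — i.e. convergence.
F1: ✓.
F2: fails — R32 and R31 but 2 and 1 have no common successor.
F3: fails — Rw4w2 and Rw4w3 but w2 and w3 have no common successor.
F4: fails — Rux and Ruy but x and y have no common successor.
Valid on: F1.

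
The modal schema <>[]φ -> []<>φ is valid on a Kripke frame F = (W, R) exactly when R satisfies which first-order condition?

Suppose ◇□φ→□◇φ is valid. Take Rxy, Rxz and set V(φ)={w : Ryw}. Then □φ at y so ◇□φ at x, so □◇φ at x, so ◇φ at z, giving w with Rzw and Ryw.

convergence: forall x forall y forall z (Rxy & Rxz -> exists w (Ryw & Rzw))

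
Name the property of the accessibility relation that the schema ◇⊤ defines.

seriality

◇⊤ holds at w iff w has a successor, so frame-validity of ◇⊤ is exactly seriality. Equivalently via □p → ◇p:
Suppose □p→◇p is valid. At any x set V(p)=W. Then □p at x, so ◇p at x, so x has a successor.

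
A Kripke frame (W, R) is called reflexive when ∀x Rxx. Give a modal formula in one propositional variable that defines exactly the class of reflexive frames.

□r → r

This is reflexivity; the standard corresponding axiom is T: □r → r.
Suppose □r→r is valid. At any x set V(r)={w : Rxw}. Then □r holds at x, so r holds at x, i.e. Rxx.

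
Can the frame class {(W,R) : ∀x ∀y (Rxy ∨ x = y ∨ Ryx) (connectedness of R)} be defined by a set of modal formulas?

If a class were modally definable it would be closed under disjoint unions (Goldblatt–Thomason).
Take 2 disjoint single-world reflexive frames: each is trivially connected, but their disjoint union has 2 worlds with no edge between distinct components, so it is not connected.
So the class is not modally definable.

Not definable by any modal formula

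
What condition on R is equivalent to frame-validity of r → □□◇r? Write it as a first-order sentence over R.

∀x ∀z (xR²z → ∃w (x = w ∧ zRw))

This is a Sahlqvist (Geach-type) schema ◇^0□^0r → □^2◇^1r.
Minimal-valuation argument: fix x; take any y with xR^0y and any z with xR^2z. Set V(r) to the set of worlds R-reachable from y in exactly 0 steps. Then □^0r holds at y, so the antecedent holds at x; validity forces ◇^1r at z, giving a w with zR^1w and yR^0w.
First-order correspondent: ∀x ∀z (xR²z → ∃w (x = w ∧ zRw)).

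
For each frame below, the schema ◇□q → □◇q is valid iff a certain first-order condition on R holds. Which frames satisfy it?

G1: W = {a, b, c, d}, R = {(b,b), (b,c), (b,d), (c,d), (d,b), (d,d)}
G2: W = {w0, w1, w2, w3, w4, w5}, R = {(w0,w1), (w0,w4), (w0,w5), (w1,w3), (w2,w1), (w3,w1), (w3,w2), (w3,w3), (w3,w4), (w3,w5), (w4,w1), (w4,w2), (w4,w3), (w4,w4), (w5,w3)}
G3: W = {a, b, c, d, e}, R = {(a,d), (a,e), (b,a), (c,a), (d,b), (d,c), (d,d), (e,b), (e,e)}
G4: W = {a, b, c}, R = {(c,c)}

G1, G4

The schema corresponds to convergence: ∀x ∀y ∀z (Rxy ∧ Rxz → ∃w (Ryw ∧ Rzw)).
G1: condition met.
G2: fails — Rw3w5 and Rw3w2 but w5 and w2 have no common successor.
G3: fails — Rdc and Rdd but c and d have no common successor.
G4: condition met.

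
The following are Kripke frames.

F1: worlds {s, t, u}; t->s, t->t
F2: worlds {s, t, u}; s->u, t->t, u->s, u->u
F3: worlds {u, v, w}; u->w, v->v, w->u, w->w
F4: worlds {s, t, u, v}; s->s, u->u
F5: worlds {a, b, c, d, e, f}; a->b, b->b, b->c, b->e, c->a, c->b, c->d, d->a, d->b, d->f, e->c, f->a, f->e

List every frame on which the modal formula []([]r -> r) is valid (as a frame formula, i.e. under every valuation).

The schema corresponds to shift-reflexivity: forall x forall y (Rxy -> Ryy).
F1: fails — Rts but not Rss.
F2: fails — Rus but not Rss.
F3: fails — Rwu but not Ruu.
F4: holds.
F5: fails — Rbc but not Rcc.
Valid on: F4.

F4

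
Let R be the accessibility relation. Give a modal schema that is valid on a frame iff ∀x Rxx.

The condition is reflexivity. The T schema □r → r defines it.

□r → r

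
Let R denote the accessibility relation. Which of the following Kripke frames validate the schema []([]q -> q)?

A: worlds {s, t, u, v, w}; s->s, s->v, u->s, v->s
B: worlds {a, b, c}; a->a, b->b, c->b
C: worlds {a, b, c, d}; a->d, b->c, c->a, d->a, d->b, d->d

Frame correspondent (Sahlqvist): forall x forall y (Rxy -> Ryy) — i.e. shift-reflexivity.
A: fails — Rsv but not Rvv.
B: satisfies the condition.
C: fails — Rbc but not Rcc.

B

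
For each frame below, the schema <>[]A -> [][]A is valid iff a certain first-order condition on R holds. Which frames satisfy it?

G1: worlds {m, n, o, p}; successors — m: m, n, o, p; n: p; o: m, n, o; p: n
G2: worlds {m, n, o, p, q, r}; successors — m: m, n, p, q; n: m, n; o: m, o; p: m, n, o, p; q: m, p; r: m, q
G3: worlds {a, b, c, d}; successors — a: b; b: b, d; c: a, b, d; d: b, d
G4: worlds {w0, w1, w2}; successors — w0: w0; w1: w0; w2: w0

G4

This is the axiom for a generalized confluence (Geach) condition; its first-order frame correspondent is forall x forall y forall z ((xRy & x R^2 z) -> exists w (yRw & z = w)).
G1: fails — mRn, mR²m but no w with nRw and m=w.
G2: fails — mRm, mR²o but no w with mRw and o=w.
G3: fails — cRa, cR²d but no w with aRw and d=w.
G4: condition met.
Valid on: G4.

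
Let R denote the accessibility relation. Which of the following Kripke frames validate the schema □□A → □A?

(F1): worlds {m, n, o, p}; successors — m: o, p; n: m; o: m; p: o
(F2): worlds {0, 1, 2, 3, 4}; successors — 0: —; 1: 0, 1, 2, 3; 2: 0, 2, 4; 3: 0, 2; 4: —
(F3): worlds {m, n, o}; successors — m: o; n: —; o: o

(F2), (F3)

Frame correspondent (Sahlqvist): ∀x ∀y (Rxy → ∃z (Rxz ∧ Rzy)) — i.e. density.
(F1): fails — Rom but no z with Roz and Rzm.
(F2): ✓.
(F3): ✓.
Valid on: (F2), (F3).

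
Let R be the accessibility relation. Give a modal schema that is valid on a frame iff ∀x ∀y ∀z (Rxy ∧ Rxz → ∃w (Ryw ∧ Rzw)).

◇□p → □◇p

This is convergence; the standard corresponding axiom is .2: ◇□p → □◇p.
Suppose ◇□p→□◇p is valid. Take Rxy, Rxz and set V(p)={w : Ryw}. Then □p at y so ◇□p at x, so □◇p at x, so ◇p at z, giving w with Rzw and Ryw.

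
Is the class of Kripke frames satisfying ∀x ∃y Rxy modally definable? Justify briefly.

Definable; □r → ◇r defines it

This is a Sahlqvist condition; the D axiom □r → ◇r defines it.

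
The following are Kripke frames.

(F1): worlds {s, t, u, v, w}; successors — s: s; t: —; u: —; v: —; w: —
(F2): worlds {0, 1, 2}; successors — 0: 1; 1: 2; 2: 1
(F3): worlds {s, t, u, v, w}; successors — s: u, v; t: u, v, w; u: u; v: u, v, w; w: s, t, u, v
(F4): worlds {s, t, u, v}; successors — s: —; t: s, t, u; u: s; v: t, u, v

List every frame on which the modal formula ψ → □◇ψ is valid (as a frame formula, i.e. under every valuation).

Frame correspondent (Sahlqvist): ∀x ∀y (Rxy → Ryx) — i.e. symmetry.
(F1): satisfies the condition.
(F2): fails — R01 but not R10.
(F3): fails — Rtv but not Rvt.
(F4): fails — Rus but not Rsu.
Valid on: (F1).

(F1)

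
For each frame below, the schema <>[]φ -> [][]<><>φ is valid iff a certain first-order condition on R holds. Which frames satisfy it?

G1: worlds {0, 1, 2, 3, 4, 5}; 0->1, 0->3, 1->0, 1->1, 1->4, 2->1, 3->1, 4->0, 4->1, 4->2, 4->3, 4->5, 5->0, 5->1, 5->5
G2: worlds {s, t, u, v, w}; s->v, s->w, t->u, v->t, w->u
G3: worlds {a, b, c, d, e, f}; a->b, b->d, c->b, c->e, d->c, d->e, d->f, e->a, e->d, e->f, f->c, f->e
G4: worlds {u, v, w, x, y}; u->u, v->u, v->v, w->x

G1, G4

The schema corresponds to a generalized confluence (Geach) condition: forall x forall y forall z ((xRy & x R^2 z) -> exists w (yRw & z R^2 w)).
G1: satisfies the condition.
G2: fails — sRv, sR²t but no w* with vRw* and tR²w*.
G3: fails — dRc, dR²a but no w with cRw and aR²w.
G4: satisfies the condition.
Valid on: G1, G4.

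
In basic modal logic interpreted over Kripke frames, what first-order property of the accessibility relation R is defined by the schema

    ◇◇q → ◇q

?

This is frame-equivalent to □q → □□q (substitute ¬q for q and contrapose).
Suppose □q→□□q is valid. Take Rxy, Ryz and set V(q)={w : Rxw}. Then □q at x, so □□q at x, so □q at y, so q at z, i.e. Rxz.
Conversely, any frame satisfying ∀x ∀y ∀z (Rxy ∧ Ryz → Rxz) validates the schema.
Frame condition: ∀x ∀y ∀z (Rxy ∧ Ryz → Rxz).

Transitivity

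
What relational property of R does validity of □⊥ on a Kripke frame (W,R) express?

Emptiness of R

□⊥ is valid iff no world has any successor (otherwise □⊥ fails at any world with one).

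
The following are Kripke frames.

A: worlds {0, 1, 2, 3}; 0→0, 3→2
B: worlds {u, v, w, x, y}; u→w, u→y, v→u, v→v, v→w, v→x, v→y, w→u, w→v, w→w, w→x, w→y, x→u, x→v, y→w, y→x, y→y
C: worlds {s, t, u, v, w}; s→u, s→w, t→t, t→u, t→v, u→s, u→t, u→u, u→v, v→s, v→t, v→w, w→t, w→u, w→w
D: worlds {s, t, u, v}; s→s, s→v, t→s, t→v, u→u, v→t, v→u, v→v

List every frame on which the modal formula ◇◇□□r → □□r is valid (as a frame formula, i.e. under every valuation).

Frame correspondent (Sahlqvist): ∀x ∀y ∀z ((xR²y ∧ xR²z) → ∃w (yR²w ∧ z = w)) — i.e. a generalized confluence (Geach) condition.
A: ✓.
B: ✓.
C: fails — sR²v, sR²s but no w* with vR²w* and s=w*.
D: fails — sR²u, sR²s but no w with uR²w and s=w.
Valid on: A, B.

A, B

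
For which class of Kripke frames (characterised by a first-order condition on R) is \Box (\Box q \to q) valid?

Suppose □(□q→q) is valid. Take Rxy and set V(q)={w : Ryw}. Then at y, □q holds; since □(□q→q) at x, □q→q at y, so q at y, i.e. Ryy.

shift-reflexivity: \forall x \forall y (Rxy \to Ryy)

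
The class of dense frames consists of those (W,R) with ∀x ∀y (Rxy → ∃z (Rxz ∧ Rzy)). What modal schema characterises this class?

□□r → □r

This is density; the standard corresponding axiom is C4: □□r → □r.
Suppose □□r→□r is valid. Take Rxy and set V(r)={w : xR²w}. Then □□r at x, so □r at x, so r at y, i.e. ∃z(Rxz∧Rzy).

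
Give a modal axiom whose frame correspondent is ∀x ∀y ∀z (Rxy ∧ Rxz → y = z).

◇s → □s

This is partial functionality; the standard corresponding axiom is CD: ◇s → □s.
Suppose ◇s→□s is valid. Take Rxy, Rxz and set V(s)={y}. Then ◇s at x, so □s at x, so s at z, i.e. z=y.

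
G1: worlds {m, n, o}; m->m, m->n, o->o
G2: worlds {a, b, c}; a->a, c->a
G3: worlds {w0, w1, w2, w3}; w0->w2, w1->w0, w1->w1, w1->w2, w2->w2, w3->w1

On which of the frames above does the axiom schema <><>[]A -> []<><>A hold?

G2, G3

Frame correspondent (Sahlqvist): forall x forall y forall z ((x R^2 y & xRz) -> exists w (yRw & z R^2 w)) — i.e. a generalized confluence (Geach) condition.
G1: fails — mR²m, mRn but no w with mRw and nR²w.
G2: ✓.
G3: ✓.
Valid on: G2, G3.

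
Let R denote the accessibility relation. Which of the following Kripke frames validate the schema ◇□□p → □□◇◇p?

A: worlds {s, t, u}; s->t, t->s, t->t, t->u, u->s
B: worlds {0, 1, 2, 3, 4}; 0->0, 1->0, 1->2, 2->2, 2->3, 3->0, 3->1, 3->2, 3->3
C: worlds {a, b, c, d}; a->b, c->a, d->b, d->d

A, B

Frame correspondent (Sahlqvist): ∀x ∀y ∀z ((xRy ∧ xR²z) → ∃w (yR²w ∧ zR²w)) — i.e. a generalized confluence (Geach) condition.
A: holds.
B: holds.
C: fails — cRa, cR²b but no w with aR²w and bR²w.
Valid on: A, B.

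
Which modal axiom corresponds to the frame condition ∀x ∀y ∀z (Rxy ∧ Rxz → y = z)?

The condition is partial functionality. The CD schema ◇p → □p defines it.
Suppose ◇p→□p is valid. Take Rxy, Rxz and set V(p)={y}. Then ◇p at x, so □p at x, so p at z, i.e. z=y.

◇p → □p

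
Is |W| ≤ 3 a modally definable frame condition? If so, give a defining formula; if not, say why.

Modal frame validity is preserved under disjoint unions.
Any modal formula valid on each of 4 disjoint one-world frames is valid on their disjoint union (validity is preserved under disjoint unions). Each one-world frame has |W|=1≤3, but the union has |W|=4.
Hence having at most 3 worlds is not modally definable.

No — not modally definable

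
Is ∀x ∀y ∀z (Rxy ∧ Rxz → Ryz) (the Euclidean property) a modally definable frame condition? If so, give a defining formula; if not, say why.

Yes — defined by ◇r → □◇r

The condition is the Euclidean property. A defining modal formula is ◇r → □◇r.
Suppose ◇r→□◇r is valid. Take Rxy, Rxz and set V(r)={y}. Then ◇r at x, so □◇r at x, so ◇r at z, so some w with Rzw has r; w=y, i.e. Rzy. By symmetry of the argument, Ryz.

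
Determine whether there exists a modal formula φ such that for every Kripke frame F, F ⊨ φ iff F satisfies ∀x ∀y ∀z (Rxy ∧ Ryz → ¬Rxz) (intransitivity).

If a class were modally definable it would be closed under surjective bounded morphisms (Goldblatt–Thomason).
The 7-cycle (worlds w0,w1,w2,w3,w4,w5,w6 with w0→w1→w2→w3→w4→w5→w6→w0) is intransitive. Mapping every world to a single reflexive point • is a surjective bounded morphism; the reflexive point is not intransitive (R••∧R•• but R••).
So the class is not modally definable.

Not definable by any modal formula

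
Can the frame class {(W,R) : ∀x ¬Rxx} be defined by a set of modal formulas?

If a class were modally definable it would be closed under surjective bounded morphisms (Goldblatt–Thomason).
The 2-cycle (worlds s,t with s→t→s) is irreflexive, and the map sending every world to a single reflexive point • is a surjective bounded morphism (forth: every edge maps to (•,•); back: every world has a successor). So any modal formula valid on the 2-cycle is also valid on the reflexive point, which is not irreflexive.
So the class is not modally definable.

No — not modally definable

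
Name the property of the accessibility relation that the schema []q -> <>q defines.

seriality

Suppose □q→◇q is valid. At any x set V(q)=W. Then □q at x, so ◇q at x, so x has a successor.
The converse is a direct semantic check.
Frame condition: forall x exists y Rxy.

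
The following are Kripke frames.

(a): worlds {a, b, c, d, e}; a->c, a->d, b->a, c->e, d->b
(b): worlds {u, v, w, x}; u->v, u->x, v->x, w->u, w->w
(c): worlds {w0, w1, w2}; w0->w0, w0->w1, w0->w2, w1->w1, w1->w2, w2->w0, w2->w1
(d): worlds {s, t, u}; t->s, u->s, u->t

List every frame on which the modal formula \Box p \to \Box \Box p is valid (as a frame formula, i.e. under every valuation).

Frame correspondent (Sahlqvist): \forall x \forall y \forall z (Rxy \wedge Ryz \to Rxz) — i.e. transitivity.
(a): fails — Rba and Rac but not Rbc.
(b): fails — Rwu and Ruv but not Rwv.
(c): fails — Rw1w2 and Rw2w0 but not Rw1w0.
(d): condition met.

(d)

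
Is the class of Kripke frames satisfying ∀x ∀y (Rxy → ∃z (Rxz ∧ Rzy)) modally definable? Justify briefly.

Yes, by □□p → □p

Yes: it is density, defined by the C4 schema □□p → □p.
Suppose □□p→□p is valid. Take Rxy and set V(p)={w : xR²w}. Then □□p at x, so □p at x, so p at y, i.e. ∃z(Rxz∧Rzy).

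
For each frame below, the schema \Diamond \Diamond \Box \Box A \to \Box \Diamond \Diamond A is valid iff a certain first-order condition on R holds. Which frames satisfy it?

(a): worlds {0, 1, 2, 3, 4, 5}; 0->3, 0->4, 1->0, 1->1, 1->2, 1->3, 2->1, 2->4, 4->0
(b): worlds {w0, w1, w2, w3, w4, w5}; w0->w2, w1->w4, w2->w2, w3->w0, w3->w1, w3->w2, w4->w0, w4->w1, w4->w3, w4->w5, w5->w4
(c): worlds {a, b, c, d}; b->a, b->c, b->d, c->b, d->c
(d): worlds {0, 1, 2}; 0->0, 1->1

(d)

The schema corresponds to a generalized confluence (Geach) condition: \forall x \forall y \forall z ((x R^2 y \wedge xRz) \to \exists w (y R^2 w \wedge z R^2 w)).
(a): fails — 0R²0, 0R3 but no w with 0R²w and 3R²w.
(b): fails — w3R²w2, w3Rw1 but no w with w2R²w and w1R²w.
(c): fails — bR²b, bRa but no w with bR²w and aR²w.
(d): satisfies the condition.
Valid on: (d).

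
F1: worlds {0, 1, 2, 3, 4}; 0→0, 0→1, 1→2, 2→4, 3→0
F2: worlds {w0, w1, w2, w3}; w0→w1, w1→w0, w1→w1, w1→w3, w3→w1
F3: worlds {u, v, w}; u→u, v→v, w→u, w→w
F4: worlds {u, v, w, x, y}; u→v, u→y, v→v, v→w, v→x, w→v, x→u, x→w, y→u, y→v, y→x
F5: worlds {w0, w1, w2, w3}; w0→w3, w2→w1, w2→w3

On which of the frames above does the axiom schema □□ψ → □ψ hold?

The schema corresponds to density: ∀x ∀y (Rxy → ∃z (Rxz ∧ Rzy)).
F1: fails — R12 but no z with R1z and Rz2.
F2: satisfies the condition.
F3: satisfies the condition.
F4: fails — Rxw but no z with Rxz and Rzw.
F5: fails — Rw0w3 but no z with Rw0z and Rzw3.

F2, F3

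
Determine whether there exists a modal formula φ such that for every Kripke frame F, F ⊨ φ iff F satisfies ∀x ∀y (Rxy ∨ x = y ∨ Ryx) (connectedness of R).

No

Any modally definable frame class is closed under disjoint unions.
Take 3 disjoint single-world reflexive frames: each is trivially connected, but their disjoint union has 3 worlds with no edge between distinct components, so it is not connected.
So the class is not modally definable.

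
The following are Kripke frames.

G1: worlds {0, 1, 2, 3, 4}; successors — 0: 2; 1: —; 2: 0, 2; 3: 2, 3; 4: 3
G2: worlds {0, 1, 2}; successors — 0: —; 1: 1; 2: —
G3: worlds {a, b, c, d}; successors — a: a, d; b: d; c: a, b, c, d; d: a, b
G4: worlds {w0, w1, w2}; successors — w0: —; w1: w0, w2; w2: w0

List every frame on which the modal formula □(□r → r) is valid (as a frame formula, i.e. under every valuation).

Frame correspondent (Sahlqvist): ∀x ∀y (Rxy → Ryy) — i.e. shift-reflexivity.
G1: fails — R20 but not R00.
G2: condition met.
G3: fails — Rcd but not Rdd.
G4: fails — Rw1w2 but not Rw2w2.

G2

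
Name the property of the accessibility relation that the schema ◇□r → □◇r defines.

Suppose ◇□r→□◇r is valid. Take Rxy, Rxz and set V(r)={w : Ryw}. Then □r at y so ◇□r at x, so □◇r at x, so ◇r at z, giving w with Rzw and Ryw.

convergence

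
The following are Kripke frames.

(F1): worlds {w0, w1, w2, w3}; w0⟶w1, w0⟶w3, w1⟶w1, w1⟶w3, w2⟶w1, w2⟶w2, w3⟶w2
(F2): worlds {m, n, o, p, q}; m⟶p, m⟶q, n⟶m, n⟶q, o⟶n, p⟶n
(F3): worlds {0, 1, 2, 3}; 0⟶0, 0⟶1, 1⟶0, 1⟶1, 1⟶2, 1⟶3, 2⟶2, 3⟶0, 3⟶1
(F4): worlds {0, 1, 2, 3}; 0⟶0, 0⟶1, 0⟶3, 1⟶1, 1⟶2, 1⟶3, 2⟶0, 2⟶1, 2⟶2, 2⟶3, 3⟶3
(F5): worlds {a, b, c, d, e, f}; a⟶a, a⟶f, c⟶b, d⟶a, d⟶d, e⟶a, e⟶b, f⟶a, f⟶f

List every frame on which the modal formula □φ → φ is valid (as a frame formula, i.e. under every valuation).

Frame correspondent (Sahlqvist): ∀x Rxx — i.e. reflexivity.
(F1): fails — world w0 does not see itself.
(F2): fails — world m does not see itself.
(F3): fails — world 3 does not see itself.
(F4): ✓.
(F5): fails — world b does not see itself.

(F4)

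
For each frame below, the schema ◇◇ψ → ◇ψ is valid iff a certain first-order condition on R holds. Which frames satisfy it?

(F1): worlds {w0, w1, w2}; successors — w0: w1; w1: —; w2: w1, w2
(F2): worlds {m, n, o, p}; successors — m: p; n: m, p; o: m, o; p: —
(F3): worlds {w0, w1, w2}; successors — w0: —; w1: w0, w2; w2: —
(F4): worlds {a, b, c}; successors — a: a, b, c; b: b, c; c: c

(F1), (F3), (F4)

This is the axiom for transitivity; its first-order frame correspondent is ∀x ∀y ∀z (Rxy ∧ Ryz → Rxz).
(F1): satisfies the condition.
(F2): fails — Rom and Rmp but not Rop.
(F3): satisfies the condition.
(F4): satisfies the condition.
Valid on: (F1), (F3), (F4).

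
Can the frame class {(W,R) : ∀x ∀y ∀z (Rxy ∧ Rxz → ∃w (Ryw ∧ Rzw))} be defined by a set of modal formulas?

Definable; ◇□q → □◇q defines it

Yes: it is convergence, defined by the .2 schema ◇□q → □◇q.
Suppose ◇□q→□◇q is valid. Take Rxy, Rxz and set V(q)={w : Ryw}. Then □q at y so ◇□q at x, so □◇q at x, so ◇q at z, giving w with Rzw and Ryw.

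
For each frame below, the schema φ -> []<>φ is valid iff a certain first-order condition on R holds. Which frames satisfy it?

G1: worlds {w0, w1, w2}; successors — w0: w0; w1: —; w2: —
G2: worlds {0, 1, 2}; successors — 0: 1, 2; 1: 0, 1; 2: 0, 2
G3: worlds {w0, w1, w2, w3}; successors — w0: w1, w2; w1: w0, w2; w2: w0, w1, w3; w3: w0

G1, G2

This is the axiom for symmetry; its first-order frame correspondent is forall x forall y (Rxy -> Ryx).
G1: satisfies the condition.
G2: satisfies the condition.
G3: fails — Rw3w0 but not Rw0w3.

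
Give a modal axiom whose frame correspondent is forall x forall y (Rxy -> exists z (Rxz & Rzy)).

□□ψ → □ψ

The condition is density. The C4 schema □□ψ → □ψ defines it.
Suppose □□ψ→□ψ is valid. Take Rxy and set V(ψ)={w : xR²w}. Then □□ψ at x, so □ψ at x, so ψ at y, i.e. ∃z(Rxz∧Rzy).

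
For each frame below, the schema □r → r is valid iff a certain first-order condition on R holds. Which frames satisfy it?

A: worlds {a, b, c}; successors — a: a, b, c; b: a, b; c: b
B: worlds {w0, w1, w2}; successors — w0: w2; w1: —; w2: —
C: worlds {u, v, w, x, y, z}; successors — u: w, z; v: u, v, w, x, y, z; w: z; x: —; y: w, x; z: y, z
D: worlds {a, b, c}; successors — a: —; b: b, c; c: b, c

This is the axiom for reflexivity; its first-order frame correspondent is ∀x Rxx.
A: fails — world c does not see itself.
B: fails — world w0 does not see itself.
C: fails — world u does not see itself.
D: fails — world a does not see itself.

none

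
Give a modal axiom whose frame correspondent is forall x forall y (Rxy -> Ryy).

This is shift-reflexivity; the standard corresponding axiom is T□: □(□s → s).
Suppose □(□s→s) is valid. Take Rxy and set V(s)={w : Ryw}. Then at y, □s holds; since □(□s→s) at x, □s→s at y, so s at y, i.e. Ryy.

□(□s → s)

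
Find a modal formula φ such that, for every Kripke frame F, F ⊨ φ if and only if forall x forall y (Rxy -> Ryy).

□(□s → s)

The condition is shift-reflexivity. The T□ schema □(□s → s) defines it.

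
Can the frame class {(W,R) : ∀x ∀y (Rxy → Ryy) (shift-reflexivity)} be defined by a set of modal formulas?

This is a Sahlqvist condition; the T□ axiom □(□p → p) defines it.
Suppose □(□p→p) is valid. Take Rxy and set V(p)={w : Ryw}. Then at y, □p holds; since □(□p→p) at x, □p→p at y, so p at y, i.e. Ryy.

Yes — defined by □(□p → p)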